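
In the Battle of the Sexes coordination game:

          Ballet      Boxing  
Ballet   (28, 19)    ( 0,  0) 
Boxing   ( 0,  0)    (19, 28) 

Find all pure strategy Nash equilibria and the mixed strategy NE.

Pure NE: (Ballet, Ballet) and (Boxing, Boxing); Mixed NE: p = 0.5957, q = 0.4043

Work:
Check pure NE:
(Ballet, Ballet): (28, 19) - no unilateral deviation beneficial
(Boxing, Boxing): (19, 28) - no unilateral deviation beneficial
Mixed NE: P1 plays Ballet with p = 0.5957, P2 plays Ballet with q = 0.4043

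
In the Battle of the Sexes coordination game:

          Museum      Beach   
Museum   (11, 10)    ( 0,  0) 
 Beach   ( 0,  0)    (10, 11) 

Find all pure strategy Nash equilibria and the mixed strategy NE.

Pure NE: (Museum, Museum) and (Beach, Beach); Mixed NE: p = 0.5238, q = 0.4762

Work:
Check pure NE:
(Museum, Museum): (11, 10) - no unilateral deviation beneficial
(Beach, Beach): (10, 11) - no unilateral deviation beneficial
Mixed NE: P1 plays Museum with p = 0.5238, P2 plays Museum with q = 0.4762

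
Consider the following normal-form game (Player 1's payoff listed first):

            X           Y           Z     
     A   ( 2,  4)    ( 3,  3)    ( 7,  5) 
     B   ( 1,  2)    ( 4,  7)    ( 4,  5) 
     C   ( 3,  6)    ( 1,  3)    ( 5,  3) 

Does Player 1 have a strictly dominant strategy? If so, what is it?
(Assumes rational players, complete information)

No strictly dominant strategy exists for Player 1

Work:
A strategy strictly dominates another if it gives a strictly higher payoff against every opponent action. Compare each pair of P1's strategies column-by-column:
  A vs B: [2 vs 1, 3 vs 4, 7 vs 4] → A does not strictly dominate B (column Y: 3 ≤ 4)
  A vs C: [2 vs 3, 3 vs 1, 7 vs 5] → A does not strictly dominate C (column X: 2 ≤ 3)
  B vs A: [1 vs 2, 4 vs 3, 4 vs 7] → B does not strictly dominate A (column X: 1 ≤ 2)
  B vs C: [1 vs 3, 4 vs 1, 4 vs 5] → B does not strictly dominate C (column X: 1 ≤ 3)
  C vs A: [3 vs 2, 1 vs 3, 5 vs 7] → C does not strictly dominate A (column Y: 1 ≤ 3)
  C vs B: [3 vs 1, 1 vs 4, 5 vs 4] → C does not strictly dominate B (column Y: 1 ≤ 4)
No single strategy strictly dominates all others → no strictly dominant strategy.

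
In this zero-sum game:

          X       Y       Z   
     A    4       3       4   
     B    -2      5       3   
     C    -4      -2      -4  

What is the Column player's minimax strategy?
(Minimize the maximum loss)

Column should play X or Z (all achieve the minimum), value = 4

Work:
Column player minimizes Row's maximum payoff:
Column X: max payoff to Row = 4
Column Y: max payoff to Row = 5
Column Z: max payoff to Row = 4
Minimum is 4, achieved by columns X, Z (tied).
Each of X or Z is a minimax strategy.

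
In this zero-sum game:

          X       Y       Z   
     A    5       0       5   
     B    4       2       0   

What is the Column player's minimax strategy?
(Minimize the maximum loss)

Column should play Y, value = 2

Work:
Column player minimizes Row's maximum payoff:
Column X: max payoff to Row = 5
Column Y: max payoff to Row = 2
Column Z: max payoff to Row = 5
Minimum is 2, achieved by column Y.
Minimax strategy: Y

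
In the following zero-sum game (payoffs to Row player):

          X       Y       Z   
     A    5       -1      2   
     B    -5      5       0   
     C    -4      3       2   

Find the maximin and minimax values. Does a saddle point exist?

Maximin = -1, Minimax = 2, Saddle: False

Work:
Row minimums: [-1, -5, -4] → maximin = -1
Column maximums: [5, 5, 2] → minimax = 2
No saddle point (maximin ≠ minimax). Mixed strategy needed.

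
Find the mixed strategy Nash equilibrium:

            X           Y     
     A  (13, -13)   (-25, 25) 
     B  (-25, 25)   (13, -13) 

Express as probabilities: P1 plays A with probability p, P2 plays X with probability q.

p = 0.5, q = 0.5

Work:
Find probabilities that make opponent indifferent:
P2 chooses q to make P1 indifferent between A and B
P1 chooses p to make P2 indifferent between X and Y
Mixed NE: P1 plays (A: 0.5, B: 0.5), P2 plays (X: 0.5, Y: 0.5)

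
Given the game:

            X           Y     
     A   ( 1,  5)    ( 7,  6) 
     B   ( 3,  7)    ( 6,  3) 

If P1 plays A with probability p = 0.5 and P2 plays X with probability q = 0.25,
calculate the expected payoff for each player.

E[P1] = 5.375, E[P2] = 4.875

Work:
E[P1] = p·q·π₁(A,X) + p·(1-q)·π₁(A,Y) + (1-p)·q·π₁(B,X) + (1-p)·(1-q)·π₁(B,Y)
= 0.5·0.25·1 + 0.5·0.75·7 + 0.5·0.25·3 + 0.5·0.75·6
= 5.375

E[P2] = 4.875 (similar calculation)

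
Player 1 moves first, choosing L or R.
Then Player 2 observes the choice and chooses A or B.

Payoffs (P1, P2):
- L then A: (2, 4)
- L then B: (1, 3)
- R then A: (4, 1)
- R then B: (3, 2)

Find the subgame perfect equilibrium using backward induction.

P1 plays R, P2 plays A after L and B after R; Payoff (3, 2)

Work:
Backward induction:
After L: P2 chooses A → P1 gets 2
After R: P2 chooses B → P1 gets 3
P1 chooses R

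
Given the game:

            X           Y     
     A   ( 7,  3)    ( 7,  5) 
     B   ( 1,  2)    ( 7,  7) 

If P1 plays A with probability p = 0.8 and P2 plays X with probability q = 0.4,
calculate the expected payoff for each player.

E[P1] = 6.52, E[P2] = 4.36

Work:
E[P1] = p·q·π₁(A,X) + p·(1-q)·π₁(A,Y) + (1-p)·q·π₁(B,X) + (1-p)·(1-q)·π₁(B,Y)
= 0.8·0.4·7 + 0.8·0.6·7 + 0.2·0.4·1 + 0.2·0.6·7
= 6.52

E[P2] = 4.36 (similar calculation)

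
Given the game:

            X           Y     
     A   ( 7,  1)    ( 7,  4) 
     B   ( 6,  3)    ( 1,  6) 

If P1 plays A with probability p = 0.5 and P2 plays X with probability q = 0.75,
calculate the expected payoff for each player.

E[P1] = 5.875, E[P2] = 2.75

Work:
E[P1] = p·q·π₁(A,X) + p·(1-q)·π₁(A,Y) + (1-p)·q·π₁(B,X) + (1-p)·(1-q)·π₁(B,Y)
= 0.5·0.75·7 + 0.5·0.25·7 + 0.5·0.75·6 + 0.5·0.25·1
= 5.875

E[P2] = 2.75 (similar calculation)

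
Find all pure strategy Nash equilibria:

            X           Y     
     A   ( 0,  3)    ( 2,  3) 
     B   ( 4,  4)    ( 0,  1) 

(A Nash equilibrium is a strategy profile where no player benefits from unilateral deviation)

Nash equilibrium: (A, Y), (B, X)

Work:
Best responses:
  P1 vs X: payoffs [0, 4] → best response B (payoff 4)
  P1 vs Y: payoffs [2, 0] → best response A (payoff 2)
  P2 vs A: payoffs [3, 3] → best response X/Y (payoff 3)
  P2 vs B: payoffs [4, 1] → best response X (payoff 4)
Mutual best responses: (A,Y), (B,X) → Nash equilibria.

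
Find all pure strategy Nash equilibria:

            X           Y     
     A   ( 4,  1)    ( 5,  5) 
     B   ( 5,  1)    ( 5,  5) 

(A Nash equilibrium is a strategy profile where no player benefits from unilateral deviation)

Nash equilibrium: (A, Y), (B, Y)

Work:
Best responses:
  P1 vs X: payoffs [4, 5] → best response B (payoff 5)
  P1 vs Y: payoffs [5, 5] → best response A/B (payoff 5)
  P2 vs A: payoffs [1, 5] → best response Y (payoff 5)
  P2 vs B: payoffs [1, 5] → best response Y (payoff 5)
Mutual best responses: (A,Y), (B,Y) → Nash equilibria.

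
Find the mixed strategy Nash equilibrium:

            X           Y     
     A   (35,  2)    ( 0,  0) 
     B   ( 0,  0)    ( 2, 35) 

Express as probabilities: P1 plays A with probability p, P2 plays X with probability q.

p = 0.9459, q = 0.0541

Work:
Find probabilities that make opponent indifferent:
P2 chooses q to make P1 indifferent between A and B
P1 chooses p to make P2 indifferent between X and Y
Mixed NE: P1 plays (A: 0.9459, B: 0.0541), P2 plays (X: 0.0541, Y: 0.9459)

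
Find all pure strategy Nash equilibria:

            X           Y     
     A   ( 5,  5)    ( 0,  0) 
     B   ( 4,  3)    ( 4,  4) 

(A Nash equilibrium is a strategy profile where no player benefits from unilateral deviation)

Nash equilibrium: (A, X), (B, Y)

Work:
Best responses:
  P1 vs X: payoffs [5, 4] → best response A (payoff 5)
  P1 vs Y: payoffs [0, 4] → best response B (payoff 4)
  P2 vs A: payoffs [5, 0] → best response X (payoff 5)
  P2 vs B: payoffs [3, 4] → best response Y (payoff 4)
Mutual best responses: (A,X), (B,Y) → Nash equilibria.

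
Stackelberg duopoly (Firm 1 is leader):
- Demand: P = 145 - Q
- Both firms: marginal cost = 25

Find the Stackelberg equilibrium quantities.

q₁* (leader) = 60.0, q₂* (follower) = 30.0

Work:
Follower's reaction: q₂ = (a - c - q₁)/2
Leader substitutes: π₁ = q₁·(a - q₁ - (a-c-q₁)/2 - c)
FOC: q₁* = (145 - 25)/2 = 60.00
Then: q₂* = (145 - 25 - 60.0)/2 = 30.00
Leader has first-mover advantage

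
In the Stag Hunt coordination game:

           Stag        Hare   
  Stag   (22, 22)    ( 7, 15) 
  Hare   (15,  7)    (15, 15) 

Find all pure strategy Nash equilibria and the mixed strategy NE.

Pure NE: (Stag, Stag) and (Hare, Hare); Mixed NE: p = 0.5333, q = 0.5333

Work:
Check pure NE:
(Stag, Stag): (22, 22) - no unilateral deviation beneficial
(Hare, Hare): (15, 15) - no unilateral deviation beneficial
Mixed NE: P1 plays Stag with p = 0.5333, P2 plays Stag with q = 0.5333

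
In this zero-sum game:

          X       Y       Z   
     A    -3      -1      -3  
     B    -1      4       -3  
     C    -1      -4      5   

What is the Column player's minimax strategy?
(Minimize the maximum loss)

Column should play X, value = -1

Work:
Column player minimizes Row's maximum payoff:
Column X: max payoff to Row = -1
Column Y: max payoff to Row = 4
Column Z: max payoff to Row = 5
Minimum is -1, achieved by column X.
Minimax strategy: X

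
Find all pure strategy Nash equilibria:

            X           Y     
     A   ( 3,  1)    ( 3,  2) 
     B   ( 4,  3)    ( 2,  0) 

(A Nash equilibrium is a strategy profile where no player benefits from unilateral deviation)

Nash equilibrium: (A, Y), (B, X)

Work:
Best responses:
  P1 vs X: payoffs [3, 4] → best response B (payoff 4)
  P1 vs Y: payoffs [3, 2] → best response A (payoff 3)
  P2 vs A: payoffs [1, 2] → best response Y (payoff 2)
  P2 vs B: payoffs [3, 0] → best response X (payoff 3)
Mutual best responses: (A,Y), (B,X) → Nash equilibria.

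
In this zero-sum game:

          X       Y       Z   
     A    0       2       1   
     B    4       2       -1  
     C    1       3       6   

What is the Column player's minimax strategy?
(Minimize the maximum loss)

Column should play Y, value = 3

Work:
Column player minimizes Row's maximum payoff:
Column X: max payoff to Row = 4
Column Y: max payoff to Row = 3
Column Z: max payoff to Row = 6
Minimum is 3, achieved by column Y.
Minimax strategy: Y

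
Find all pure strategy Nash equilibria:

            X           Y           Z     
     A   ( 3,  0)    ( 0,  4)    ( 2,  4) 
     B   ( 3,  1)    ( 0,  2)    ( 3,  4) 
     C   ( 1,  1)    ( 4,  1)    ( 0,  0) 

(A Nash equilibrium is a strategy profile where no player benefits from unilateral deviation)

Nash equilibrium: (B, Z), (C, Y)

Work:
Best responses:
  P1 vs X: payoffs [3, 3, 1] → best response A/B (payoff 3)
  P1 vs Y: payoffs [0, 0, 4] → best response C (payoff 4)
  P1 vs Z: payoffs [2, 3, 0] → best response B (payoff 3)
  P2 vs A: payoffs [0, 4, 4] → best response Y/Z (payoff 4)
  P2 vs B: payoffs [1, 2, 4] → best response Z (payoff 4)
  P2 vs C: payoffs [1, 1, 0] → best response X/Y (payoff 1)
Mutual best responses: (B,Z), (C,Y) → Nash equilibria.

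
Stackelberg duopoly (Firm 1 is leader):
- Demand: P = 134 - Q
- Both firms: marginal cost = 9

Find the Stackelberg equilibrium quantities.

q₁* (leader) = 62.5, q₂* (follower) = 31.25

Work:
Follower's reaction: q₂ = (a - c - q₁)/2
Leader substitutes: π₁ = q₁·(a - q₁ - (a-c-q₁)/2 - c)
FOC: q₁* = (134 - 9)/2 = 62.50
Then: q₂* = (134 - 9 - 62.5)/2 = 31.25
Leader has first-mover advantage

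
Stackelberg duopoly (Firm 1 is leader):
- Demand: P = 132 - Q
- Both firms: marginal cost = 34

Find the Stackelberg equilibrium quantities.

q₁* (leader) = 49.0, q₂* (follower) = 24.5

Work:
Follower's reaction: q₂ = (a - c - q₁)/2
Leader substitutes: π₁ = q₁·(a - q₁ - (a-c-q₁)/2 - c)
FOC: q₁* = (132 - 34)/2 = 49.00
Then: q₂* = (132 - 34 - 49.0)/2 = 24.50
Leader has first-mover advantage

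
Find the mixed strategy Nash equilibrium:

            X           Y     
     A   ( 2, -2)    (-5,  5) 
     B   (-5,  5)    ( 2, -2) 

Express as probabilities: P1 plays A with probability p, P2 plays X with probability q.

p = 0.5, q = 0.5

Work:
Find probabilities that make opponent indifferent:
P2 chooses q to make P1 indifferent between A and B
P1 chooses p to make P2 indifferent between X and Y
Mixed NE: P1 plays (A: 0.5, B: 0.5), P2 plays (X: 0.5, Y: 0.5)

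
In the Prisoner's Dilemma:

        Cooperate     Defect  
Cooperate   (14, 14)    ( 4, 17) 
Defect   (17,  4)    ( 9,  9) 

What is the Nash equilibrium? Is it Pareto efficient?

(Defect, Defect) is NE; not Pareto efficient

Work:
Defect dominates Cooperate for both players:
If P2 cooperates: Defect (17) > Cooperate (14)
If P2 defects: Defect (9) > Cooperate (4)
NE: (Defect, Defect) with payoff (9, 9)
But (Cooperate, Cooperate) = (14, 14) Pareto dominates (9, 9)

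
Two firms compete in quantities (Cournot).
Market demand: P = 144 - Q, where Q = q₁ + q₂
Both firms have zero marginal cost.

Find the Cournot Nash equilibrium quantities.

q₁* = q₂* = 48.0; P* = 48.0

Work:
Profit: π_i = P·q_i = (a - q_i - q_j)·q_i
FOC: ∂π_i/∂q_i = a - 2q_i - q_j = 0
Reaction function: q_i = (144 - q_j)/2
Symmetry: q* = 144/3 = 48.0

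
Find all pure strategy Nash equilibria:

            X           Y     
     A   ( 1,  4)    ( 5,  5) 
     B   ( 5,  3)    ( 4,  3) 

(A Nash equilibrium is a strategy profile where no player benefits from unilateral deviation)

Nash equilibrium: (A, Y), (B, X)

Work:
Best responses:
  P1 vs X: payoffs [1, 5] → best response B (payoff 5)
  P1 vs Y: payoffs [5, 4] → best response A (payoff 5)
  P2 vs A: payoffs [4, 5] → best response Y (payoff 5)
  P2 vs B: payoffs [3, 3] → best response X/Y (payoff 3)
Mutual best responses: (A,Y), (B,X) → Nash equilibria.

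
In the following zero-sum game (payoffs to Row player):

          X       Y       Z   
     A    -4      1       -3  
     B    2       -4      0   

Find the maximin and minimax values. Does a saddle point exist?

Maximin = -4, Minimax = 0, Saddle: False

Work:
Row minimums: [-4, -4] → maximin = -4
Column maximums: [2, 1, 0] → minimax = 0
No saddle point (maximin ≠ minimax). Mixed strategy needed.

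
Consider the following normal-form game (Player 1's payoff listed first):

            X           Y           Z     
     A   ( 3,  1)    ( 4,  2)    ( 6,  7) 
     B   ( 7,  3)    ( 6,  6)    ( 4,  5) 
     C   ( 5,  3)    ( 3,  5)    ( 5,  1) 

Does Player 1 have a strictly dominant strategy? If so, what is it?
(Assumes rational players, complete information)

No strictly dominant strategy exists for Player 1

Work:
A strategy strictly dominates another if it gives a strictly higher payoff against every opponent action. Compare each pair of P1's strategies column-by-column:
  A vs B: [3 vs 7, 4 vs 6, 6 vs 4] → A does not strictly dominate B (column X: 3 ≤ 7)
  A vs C: [3 vs 5, 4 vs 3, 6 vs 5] → A does not strictly dominate C (column X: 3 ≤ 5)
  B vs A: [7 vs 3, 6 vs 4, 4 vs 6] → B does not strictly dominate A (column Z: 4 ≤ 6)
  B vs C: [7 vs 5, 6 vs 3, 4 vs 5] → B does not strictly dominate C (column Z: 4 ≤ 5)
  C vs A: [5 vs 3, 3 vs 4, 5 vs 6] → C does not strictly dominate A (column Y: 3 ≤ 4)
  C vs B: [5 vs 7, 3 vs 6, 5 vs 4] → C does not strictly dominate B (column X: 5 ≤ 7)
No single strategy strictly dominates all others → no strictly dominant strategy.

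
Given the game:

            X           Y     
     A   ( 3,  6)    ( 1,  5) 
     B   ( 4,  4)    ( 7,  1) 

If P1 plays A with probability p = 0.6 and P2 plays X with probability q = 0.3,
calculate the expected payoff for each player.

E[P1] = 3.4, E[P2] = 3.94

Work:
E[P1] = p·q·π₁(A,X) + p·(1-q)·π₁(A,Y) + (1-p)·q·π₁(B,X) + (1-p)·(1-q)·π₁(B,Y)
= 0.6·0.3·3 + 0.6·0.7·1 + 0.4·0.3·4 + 0.4·0.7·7
= 3.4

E[P2] = 3.94 (similar calculation)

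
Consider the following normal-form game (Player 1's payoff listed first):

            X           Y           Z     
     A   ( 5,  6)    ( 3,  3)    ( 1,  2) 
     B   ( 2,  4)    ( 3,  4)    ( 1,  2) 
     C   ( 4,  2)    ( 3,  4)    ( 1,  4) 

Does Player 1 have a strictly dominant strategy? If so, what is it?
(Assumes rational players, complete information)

No strictly dominant strategy exists for Player 1

Work:
A strategy strictly dominates another if it gives a strictly higher payoff against every opponent action. Compare each pair of P1's strategies column-by-column:
  A vs B: [5 vs 2, 3 vs 3, 1 vs 1] → A does not strictly dominate B (column Y: 3 ≤ 3)
  A vs C: [5 vs 4, 3 vs 3, 1 vs 1] → A does not strictly dominate C (column Y: 3 ≤ 3)
  B vs A: [2 vs 5, 3 vs 3, 1 vs 1] → B does not strictly dominate A (column X: 2 ≤ 5)
  B vs C: [2 vs 4, 3 vs 3, 1 vs 1] → B does not strictly dominate C (column X: 2 ≤ 4)
  C vs A: [4 vs 5, 3 vs 3, 1 vs 1] → C does not strictly dominate A (column X: 4 ≤ 5)
  C vs B: [4 vs 2, 3 vs 3, 1 vs 1] → C does not strictly dominate B (column Y: 3 ≤ 3)
No single strategy strictly dominates all others → no strictly dominant strategy.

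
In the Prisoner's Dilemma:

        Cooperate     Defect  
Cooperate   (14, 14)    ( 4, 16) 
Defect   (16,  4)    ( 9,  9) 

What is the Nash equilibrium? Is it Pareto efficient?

(Defect, Defect) is NE; not Pareto efficient

Work:
Defect dominates Cooperate for both players:
If P2 cooperates: Defect (16) > Cooperate (14)
If P2 defects: Defect (9) > Cooperate (4)
NE: (Defect, Defect) with payoff (9, 9)
But (Cooperate, Cooperate) = (14, 14) Pareto dominates (9, 9)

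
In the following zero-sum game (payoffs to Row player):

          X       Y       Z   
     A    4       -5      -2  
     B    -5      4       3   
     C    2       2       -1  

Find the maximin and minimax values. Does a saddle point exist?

Maximin = -1, Minimax = 3, Saddle: False

Work:
Row minimums: [-5, -5, -1] → maximin = -1
Column maximums: [4, 4, 3] → minimax = 3
No saddle point (maximin ≠ minimax). Mixed strategy needed.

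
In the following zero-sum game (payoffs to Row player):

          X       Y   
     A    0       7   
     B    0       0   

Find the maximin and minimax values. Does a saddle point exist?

Maximin = 0, Minimax = 0, Saddle: True

Work:
Row minimums: [0, 0] → maximin = 0
Column maximums: [0, 7] → minimax = 0
Saddle point exists! Game value = 0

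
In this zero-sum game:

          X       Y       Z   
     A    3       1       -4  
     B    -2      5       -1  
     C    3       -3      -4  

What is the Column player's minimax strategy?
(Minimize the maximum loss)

Column should play Z, value = -1

Work:
Column player minimizes Row's maximum payoff:
Column X: max payoff to Row = 3
Column Y: max payoff to Row = 5
Column Z: max payoff to Row = -1
Minimum is -1, achieved by column Z.
Minimax strategy: Z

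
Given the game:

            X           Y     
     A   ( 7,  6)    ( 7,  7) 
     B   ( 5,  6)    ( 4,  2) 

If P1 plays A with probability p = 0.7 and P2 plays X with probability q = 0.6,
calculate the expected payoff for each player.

E[P1] = 6.28, E[P2] = 5.8

Work:
E[P1] = p·q·π₁(A,X) + p·(1-q)·π₁(A,Y) + (1-p)·q·π₁(B,X) + (1-p)·(1-q)·π₁(B,Y)
= 0.7·0.6·7 + 0.7·0.4·7 + 0.3·0.6·5 + 0.3·0.4·4
= 6.28

E[P2] = 5.8 (similar calculation)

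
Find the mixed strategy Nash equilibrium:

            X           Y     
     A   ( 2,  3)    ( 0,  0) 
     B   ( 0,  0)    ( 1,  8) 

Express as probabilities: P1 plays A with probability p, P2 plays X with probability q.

p = 0.7273, q = 0.3333

Work:
Find probabilities that make opponent indifferent:
P2 chooses q to make P1 indifferent between A and B
P1 chooses p to make P2 indifferent between X and Y
Mixed NE: P1 plays (A: 0.7273, B: 0.2727), P2 plays (X: 0.3333, Y: 0.6667)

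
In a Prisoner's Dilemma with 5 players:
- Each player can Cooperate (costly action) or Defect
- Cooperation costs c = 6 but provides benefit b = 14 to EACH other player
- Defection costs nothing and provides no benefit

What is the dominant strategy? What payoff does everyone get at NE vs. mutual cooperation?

Dominant: Defect; NE payoff = 0; Coop payoff = 50

Work:
Defect dominates (saves cost c = 6, benefit to others is external)
NE: All defect → everyone gets 0
If all cooperate: each receives (4)×14 - 6 = 50
Social dilemma: 50 > 0 but NE gives 0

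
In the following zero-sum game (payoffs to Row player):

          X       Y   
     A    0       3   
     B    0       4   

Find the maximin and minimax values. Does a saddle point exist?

Maximin = 0, Minimax = 0, Saddle: True

Work:
Row minimums: [0, 0] → maximin = 0
Column maximums: [0, 4] → minimax = 0
Saddle point exists! Game value = 0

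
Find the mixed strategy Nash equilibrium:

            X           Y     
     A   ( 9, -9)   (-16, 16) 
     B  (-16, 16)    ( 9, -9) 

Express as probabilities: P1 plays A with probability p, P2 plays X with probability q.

p = 0.5, q = 0.5

Work:
Find probabilities that make opponent indifferent:
P2 chooses q to make P1 indifferent between A and B
P1 chooses p to make P2 indifferent between X and Y
Mixed NE: P1 plays (A: 0.5, B: 0.5), P2 plays (X: 0.5, Y: 0.5)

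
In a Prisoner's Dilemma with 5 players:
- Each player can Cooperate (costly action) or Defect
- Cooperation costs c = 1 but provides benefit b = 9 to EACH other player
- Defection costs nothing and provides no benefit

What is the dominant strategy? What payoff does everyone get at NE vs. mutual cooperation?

Dominant: Defect; NE payoff = 0; Coop payoff = 35

Work:
Defect dominates (saves cost c = 1, benefit to others is external)
NE: All defect → everyone gets 0
If all cooperate: each receives (4)×9 - 1 = 35
Social dilemma: 35 > 0 but NE gives 0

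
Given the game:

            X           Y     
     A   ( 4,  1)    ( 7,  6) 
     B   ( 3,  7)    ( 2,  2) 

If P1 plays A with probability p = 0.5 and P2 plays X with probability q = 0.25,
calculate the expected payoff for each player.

E[P1] = 4.25, E[P2] = 4.0

Work:
E[P1] = p·q·π₁(A,X) + p·(1-q)·π₁(A,Y) + (1-p)·q·π₁(B,X) + (1-p)·(1-q)·π₁(B,Y)
= 0.5·0.25·4 + 0.5·0.75·7 + 0.5·0.25·3 + 0.5·0.75·2
= 4.25

E[P2] = 4.0 (similar calculation)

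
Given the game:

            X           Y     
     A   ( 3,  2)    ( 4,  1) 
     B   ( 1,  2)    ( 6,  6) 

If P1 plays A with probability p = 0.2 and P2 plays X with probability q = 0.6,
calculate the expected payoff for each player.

E[P1] = 3.08, E[P2] = 3.2

Work:
E[P1] = p·q·π₁(A,X) + p·(1-q)·π₁(A,Y) + (1-p)·q·π₁(B,X) + (1-p)·(1-q)·π₁(B,Y)
= 0.2·0.6·3 + 0.2·0.4·4 + 0.8·0.6·1 + 0.8·0.4·6
= 3.08

E[P2] = 3.2 (similar calculation)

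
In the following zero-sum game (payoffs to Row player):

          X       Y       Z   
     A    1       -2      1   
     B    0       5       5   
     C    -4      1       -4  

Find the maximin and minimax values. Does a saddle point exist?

Maximin = 0, Minimax = 1, Saddle: False

Work:
Row minimums: [-2, 0, -4] → maximin = 0
Column maximums: [1, 5, 5] → minimax = 1
No saddle point (maximin ≠ minimax). Mixed strategy needed.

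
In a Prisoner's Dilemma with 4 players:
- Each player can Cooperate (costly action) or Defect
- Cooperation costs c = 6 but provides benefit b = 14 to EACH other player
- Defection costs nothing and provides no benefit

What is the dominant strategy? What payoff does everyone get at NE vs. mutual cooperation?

Dominant: Defect; NE payoff = 0; Coop payoff = 36

Work:
Defect dominates (saves cost c = 6, benefit to others is external)
NE: All defect → everyone gets 0
If all cooperate: each receives (3)×14 - 6 = 36
Social dilemma: 36 > 0 but NE gives 0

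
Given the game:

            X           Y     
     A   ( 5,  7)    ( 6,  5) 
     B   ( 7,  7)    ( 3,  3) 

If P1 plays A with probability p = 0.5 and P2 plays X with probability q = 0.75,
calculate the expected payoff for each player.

E[P1] = 5.625, E[P2] = 6.25

Work:
E[P1] = p·q·π₁(A,X) + p·(1-q)·π₁(A,Y) + (1-p)·q·π₁(B,X) + (1-p)·(1-q)·π₁(B,Y)
= 0.5·0.75·5 + 0.5·0.25·6 + 0.5·0.75·7 + 0.5·0.25·3
= 5.625

E[P2] = 6.25 (similar calculation)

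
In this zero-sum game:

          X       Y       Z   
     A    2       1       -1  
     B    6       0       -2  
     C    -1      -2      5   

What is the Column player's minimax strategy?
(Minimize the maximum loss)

Column should play Y, value = 1

Work:
Column player minimizes Row's maximum payoff:
Column X: max payoff to Row = 6
Column Y: max payoff to Row = 1
Column Z: max payoff to Row = 5
Minimum is 1, achieved by column Y.
Minimax strategy: Y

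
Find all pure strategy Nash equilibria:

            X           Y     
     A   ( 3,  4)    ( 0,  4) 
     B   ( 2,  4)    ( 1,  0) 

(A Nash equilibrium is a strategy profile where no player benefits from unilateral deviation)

Nash equilibrium: (A, X)

Work:
Best responses:
  P1 vs X: payoffs [3, 2] → best response A (payoff 3)
  P1 vs Y: payoffs [0, 1] → best response B (payoff 1)
  P2 vs A: payoffs [4, 4] → best response X/Y (payoff 4)
  P2 vs B: payoffs [4, 0] → best response X (payoff 4)
Mutual best responses: (A,X) → Nash equilibria.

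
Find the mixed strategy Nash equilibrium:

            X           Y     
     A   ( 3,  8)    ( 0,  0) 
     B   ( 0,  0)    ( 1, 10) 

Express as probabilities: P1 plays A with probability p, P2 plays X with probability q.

p = 0.5556, q = 0.25

Work:
Find probabilities that make opponent indifferent:
P2 chooses q to make P1 indifferent between A and B
P1 chooses p to make P2 indifferent between X and Y
Mixed NE: P1 plays (A: 0.5556, B: 0.4444), P2 plays (X: 0.25, Y: 0.75)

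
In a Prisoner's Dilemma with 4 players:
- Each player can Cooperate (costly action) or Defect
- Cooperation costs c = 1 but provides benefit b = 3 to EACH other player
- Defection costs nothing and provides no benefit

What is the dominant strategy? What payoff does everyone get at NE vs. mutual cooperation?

Dominant: Defect; NE payoff = 0; Coop payoff = 8

Work:
Defect dominates (saves cost c = 1, benefit to others is external)
NE: All defect → everyone gets 0
If all cooperate: each receives (3)×3 - 1 = 8
Social dilemma: 8 > 0 but NE gives 0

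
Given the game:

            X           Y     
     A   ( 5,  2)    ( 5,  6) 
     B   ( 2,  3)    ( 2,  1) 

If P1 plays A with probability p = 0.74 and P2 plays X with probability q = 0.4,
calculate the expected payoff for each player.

E[P1] = 4.22, E[P2] = 3.724

Work:
E[P1] = p·q·π₁(A,X) + p·(1-q)·π₁(A,Y) + (1-p)·q·π₁(B,X) + (1-p)·(1-q)·π₁(B,Y)
= 0.74·0.4·5 + 0.74·0.6·5 + 0.26·0.4·2 + 0.26·0.6·2
= 4.22

E[P2] = 3.724 (similar calculation)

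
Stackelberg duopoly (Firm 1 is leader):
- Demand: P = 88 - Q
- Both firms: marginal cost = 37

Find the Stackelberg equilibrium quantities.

q₁* (leader) = 25.5, q₂* (follower) = 12.75

Work:
Follower's reaction: q₂ = (a - c - q₁)/2
Leader substitutes: π₁ = q₁·(a - q₁ - (a-c-q₁)/2 - c)
FOC: q₁* = (88 - 37)/2 = 25.50
Then: q₂* = (88 - 37 - 25.5)/2 = 12.75
Leader has first-mover advantage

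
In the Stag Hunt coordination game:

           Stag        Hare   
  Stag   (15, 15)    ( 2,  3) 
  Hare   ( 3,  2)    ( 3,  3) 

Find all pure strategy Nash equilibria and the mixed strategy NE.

Pure NE: (Stag, Stag) and (Hare, Hare); Mixed NE: p = 0.0769, q = 0.0769

Work:
Check pure NE:
(Stag, Stag): (15, 15) - no unilateral deviation beneficial
(Hare, Hare): (3, 3) - no unilateral deviation beneficial
Mixed NE: P1 plays Stag with p = 0.0769, P2 plays Stag with q = 0.0769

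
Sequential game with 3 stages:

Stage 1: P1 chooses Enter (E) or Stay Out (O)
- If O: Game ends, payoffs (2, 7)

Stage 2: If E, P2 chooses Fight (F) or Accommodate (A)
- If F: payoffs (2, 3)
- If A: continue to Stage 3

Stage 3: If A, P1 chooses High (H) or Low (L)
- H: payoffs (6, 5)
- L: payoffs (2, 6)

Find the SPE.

SPE: (E, A, H); Outcome (6, 5)

Work:
Stage 3: P1 chooses H (6 vs 2)
Stage 2: P2: F->3, A->5 (anticipating H). Choose A
Stage 1: P1: O->2, E->6 (anticipating A, H). Choose E
SPE path: E -> A -> H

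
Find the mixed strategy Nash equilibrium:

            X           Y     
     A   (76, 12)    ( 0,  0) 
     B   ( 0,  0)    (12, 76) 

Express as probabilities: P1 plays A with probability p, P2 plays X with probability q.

p = 0.8636, q = 0.1364

Work:
Find probabilities that make opponent indifferent:
P2 chooses q to make P1 indifferent between A and B
P1 chooses p to make P2 indifferent between X and Y
Mixed NE: P1 plays (A: 0.8636, B: 0.1364), P2 plays (X: 0.1364, Y: 0.8636)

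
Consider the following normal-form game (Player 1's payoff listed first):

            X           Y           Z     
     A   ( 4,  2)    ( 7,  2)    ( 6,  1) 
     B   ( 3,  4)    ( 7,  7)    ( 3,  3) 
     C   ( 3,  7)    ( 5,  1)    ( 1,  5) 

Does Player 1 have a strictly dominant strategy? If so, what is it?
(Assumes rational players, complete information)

No strictly dominant strategy exists for Player 1

Work:
A strategy strictly dominates another if it gives a strictly higher payoff against every opponent action. Compare each pair of P1's strategies column-by-column:
  A vs B: [4 vs 3, 7 vs 7, 6 vs 3] → A does not strictly dominate B (column Y: 7 ≤ 7)
  A vs C: [4 vs 3, 7 vs 5, 6 vs 1] → A strictly dominates C
  B vs A: [3 vs 4, 7 vs 7, 3 vs 6] → B does not strictly dominate A (column X: 3 ≤ 4)
  B vs C: [3 vs 3, 7 vs 5, 3 vs 1] → B does not strictly dominate C (column X: 3 ≤ 3)
  C vs A: [3 vs 4, 5 vs 7, 1 vs 6] → C does not strictly dominate A (column X: 3 ≤ 4)
  C vs B: [3 vs 3, 5 vs 7, 1 vs 3] → C does not strictly dominate B (column X: 3 ≤ 3)
No single strategy strictly dominates all others → no strictly dominant strategy.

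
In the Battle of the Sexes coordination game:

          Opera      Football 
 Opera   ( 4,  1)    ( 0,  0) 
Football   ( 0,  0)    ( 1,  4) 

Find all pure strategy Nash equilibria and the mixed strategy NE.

Pure NE: (Opera, Opera) and (Football, Football); Mixed NE: p = 0.8, q = 0.2

Work:
Check pure NE:
(Opera, Opera): (4, 1) - no unilateral deviation beneficial
(Football, Football): (1, 4) - no unilateral deviation beneficial
Mixed NE: P1 plays Opera with p = 0.8, P2 plays Opera with q = 0.2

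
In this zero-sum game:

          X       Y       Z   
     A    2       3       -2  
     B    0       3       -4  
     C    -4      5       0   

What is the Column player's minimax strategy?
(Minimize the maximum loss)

Column should play Z, value = 0

Work:
Column player minimizes Row's maximum payoff:
Column X: max payoff to Row = 2
Column Y: max payoff to Row = 5
Column Z: max payoff to Row = 0
Minimum is 0, achieved by column Z.
Minimax strategy: Z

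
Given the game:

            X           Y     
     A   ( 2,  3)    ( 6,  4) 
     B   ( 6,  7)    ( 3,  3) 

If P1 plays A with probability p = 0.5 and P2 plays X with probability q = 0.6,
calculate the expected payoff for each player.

E[P1] = 4.2, E[P2] = 4.4

Work:
E[P1] = p·q·π₁(A,X) + p·(1-q)·π₁(A,Y) + (1-p)·q·π₁(B,X) + (1-p)·(1-q)·π₁(B,Y)
= 0.5·0.6·2 + 0.5·0.4·6 + 0.5·0.6·6 + 0.5·0.4·3
= 4.2

E[P2] = 4.4 (similar calculation)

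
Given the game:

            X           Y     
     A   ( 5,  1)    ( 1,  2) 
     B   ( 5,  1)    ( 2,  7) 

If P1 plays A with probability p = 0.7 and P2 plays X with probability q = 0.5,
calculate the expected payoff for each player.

E[P1] = 3.15, E[P2] = 2.25

Work:
E[P1] = p·q·π₁(A,X) + p·(1-q)·π₁(A,Y) + (1-p)·q·π₁(B,X) + (1-p)·(1-q)·π₁(B,Y)
= 0.7·0.5·5 + 0.7·0.5·1 + 0.3·0.5·5 + 0.3·0.5·2
= 3.15

E[P2] = 2.25 (similar calculation)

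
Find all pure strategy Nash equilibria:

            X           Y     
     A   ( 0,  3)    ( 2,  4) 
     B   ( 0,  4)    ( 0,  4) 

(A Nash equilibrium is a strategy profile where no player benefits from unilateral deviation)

Nash equilibrium: (A, Y), (B, X)

Work:
Best responses:
  P1 vs X: payoffs [0, 0] → best response A/B (payoff 0)
  P1 vs Y: payoffs [2, 0] → best response A (payoff 2)
  P2 vs A: payoffs [3, 4] → best response Y (payoff 4)
  P2 vs B: payoffs [4, 4] → best response X/Y (payoff 4)
Mutual best responses: (A,Y), (B,X) → Nash equilibria.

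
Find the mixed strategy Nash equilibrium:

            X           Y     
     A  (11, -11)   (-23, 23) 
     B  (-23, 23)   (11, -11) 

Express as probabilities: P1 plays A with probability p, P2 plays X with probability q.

p = 0.5, q = 0.5

Work:
Find probabilities that make opponent indifferent:
P2 chooses q to make P1 indifferent between A and B
P1 chooses p to make P2 indifferent between X and Y
Mixed NE: P1 plays (A: 0.5, B: 0.5), P2 plays (X: 0.5, Y: 0.5)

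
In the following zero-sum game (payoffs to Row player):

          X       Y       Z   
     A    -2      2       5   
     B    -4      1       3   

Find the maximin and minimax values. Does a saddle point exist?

Maximin = -2, Minimax = -2, Saddle: True

Work:
Row minimums: [-2, -4] → maximin = -2
Column maximums: [-2, 2, 5] → minimax = -2
Saddle point exists! Game value = -2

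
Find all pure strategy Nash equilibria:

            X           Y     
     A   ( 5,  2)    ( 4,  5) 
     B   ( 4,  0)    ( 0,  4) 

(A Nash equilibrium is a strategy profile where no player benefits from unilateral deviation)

Nash equilibrium: (A, Y)

Work:
Best responses:
  P1 vs X: payoffs [5, 4] → best response A (payoff 5)
  P1 vs Y: payoffs [4, 0] → best response A (payoff 4)
  P2 vs A: payoffs [2, 5] → best response Y (payoff 5)
  P2 vs B: payoffs [0, 4] → best response Y (payoff 4)
Mutual best responses: (A,Y) → Nash equilibria.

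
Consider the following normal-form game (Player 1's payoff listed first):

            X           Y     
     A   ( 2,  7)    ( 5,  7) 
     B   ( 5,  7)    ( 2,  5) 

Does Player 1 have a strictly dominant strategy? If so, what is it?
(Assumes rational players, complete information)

No strictly dominant strategy exists for Player 1

Work:
A strategy strictly dominates another if it gives a strictly higher payoff against every opponent action. Compare each pair of P1's strategies column-by-column:
  A vs B: [2 vs 5, 5 vs 2] → A does not strictly dominate B (column X: 2 ≤ 5)
  B vs A: [5 vs 2, 2 vs 5] → B does not strictly dominate A (column Y: 2 ≤ 5)
No single strategy strictly dominates all others → no strictly dominant strategy.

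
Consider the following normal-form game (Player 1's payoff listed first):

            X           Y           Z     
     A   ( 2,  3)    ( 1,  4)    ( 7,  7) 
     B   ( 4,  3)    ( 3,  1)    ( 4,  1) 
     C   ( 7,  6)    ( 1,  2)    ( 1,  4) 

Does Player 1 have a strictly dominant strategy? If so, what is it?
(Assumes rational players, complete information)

No strictly dominant strategy exists for Player 1

Work:
A strategy strictly dominates another if it gives a strictly higher payoff against every opponent action. Compare each pair of P1's strategies column-by-column:
  A vs B: [2 vs 4, 1 vs 3, 7 vs 4] → A does not strictly dominate B (column X: 2 ≤ 4)
  A vs C: [2 vs 7, 1 vs 1, 7 vs 1] → A does not strictly dominate C (column X: 2 ≤ 7)
  B vs A: [4 vs 2, 3 vs 1, 4 vs 7] → B does not strictly dominate A (column Z: 4 ≤ 7)
  B vs C: [4 vs 7, 3 vs 1, 4 vs 1] → B does not strictly dominate C (column X: 4 ≤ 7)
  C vs A: [7 vs 2, 1 vs 1, 1 vs 7] → C does not strictly dominate A (column Y: 1 ≤ 1)
  C vs B: [7 vs 4, 1 vs 3, 1 vs 4] → C does not strictly dominate B (column Y: 1 ≤ 3)
No single strategy strictly dominates all others → no strictly dominant strategy.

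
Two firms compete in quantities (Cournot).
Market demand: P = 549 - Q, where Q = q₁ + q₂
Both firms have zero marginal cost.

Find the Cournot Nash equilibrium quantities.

q₁* = q₂* = 183.0; P* = 183.0

Work:
Profit: π_i = P·q_i = (a - q_i - q_j)·q_i
FOC: ∂π_i/∂q_i = a - 2q_i - q_j = 0
Reaction function: q_i = (549 - q_j)/2
Symmetry: q* = 549/3 = 183.0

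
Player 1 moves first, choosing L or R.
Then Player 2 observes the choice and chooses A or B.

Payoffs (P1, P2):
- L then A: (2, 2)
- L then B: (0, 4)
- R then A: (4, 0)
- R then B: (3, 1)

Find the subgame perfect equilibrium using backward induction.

P1 plays R, P2 plays B after L and B after R; Payoff (3, 1)

Work:
Backward induction:
After L: P2 chooses B → P1 gets 0
After R: P2 chooses B → P1 gets 3
P1 chooses R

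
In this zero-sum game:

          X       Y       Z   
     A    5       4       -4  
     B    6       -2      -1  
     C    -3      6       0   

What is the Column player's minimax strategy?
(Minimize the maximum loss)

Column should play Z, value = 0

Work:
Column player minimizes Row's maximum payoff:
Column X: max payoff to Row = 6
Column Y: max payoff to Row = 6
Column Z: max payoff to Row = 0
Minimum is 0, achieved by column Z.
Minimax strategy: Z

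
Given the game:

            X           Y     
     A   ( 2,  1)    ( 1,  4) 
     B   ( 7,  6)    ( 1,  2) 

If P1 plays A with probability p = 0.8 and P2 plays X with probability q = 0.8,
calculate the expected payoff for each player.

E[P1] = 2.6, E[P2] = 2.32

Work:
E[P1] = p·q·π₁(A,X) + p·(1-q)·π₁(A,Y) + (1-p)·q·π₁(B,X) + (1-p)·(1-q)·π₁(B,Y)
= 0.8·0.8·2 + 0.8·0.2·1 + 0.2·0.8·7 + 0.2·0.2·1
= 2.6

E[P2] = 2.32 (similar calculation)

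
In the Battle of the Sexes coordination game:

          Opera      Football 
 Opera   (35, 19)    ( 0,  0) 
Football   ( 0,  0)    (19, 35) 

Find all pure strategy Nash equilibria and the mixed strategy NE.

Pure NE: (Opera, Opera) and (Football, Football); Mixed NE: p = 0.6481, q = 0.3519

Work:
Check pure NE:
(Opera, Opera): (35, 19) - no unilateral deviation beneficial
(Football, Football): (19, 35) - no unilateral deviation beneficial
Mixed NE: P1 plays Opera with p = 0.6481, P2 plays Opera with q = 0.3519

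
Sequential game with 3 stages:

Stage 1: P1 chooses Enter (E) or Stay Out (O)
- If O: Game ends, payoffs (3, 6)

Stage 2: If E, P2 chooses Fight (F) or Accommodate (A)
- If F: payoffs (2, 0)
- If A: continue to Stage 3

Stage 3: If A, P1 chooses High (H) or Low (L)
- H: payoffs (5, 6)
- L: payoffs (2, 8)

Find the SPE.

SPE: (E, A, H); Outcome (5, 6)

Work:
Stage 3: P1 chooses H (5 vs 2)
Stage 2: P2: F->0, A->6 (anticipating H). Choose A
Stage 1: P1: O->3, E->5 (anticipating A, H). Choose E
SPE path: E -> A -> H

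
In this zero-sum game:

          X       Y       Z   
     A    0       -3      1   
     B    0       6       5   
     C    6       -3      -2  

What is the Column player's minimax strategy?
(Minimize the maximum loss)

Column should play Z, value = 5

Work:
Column player minimizes Row's maximum payoff:
Column X: max payoff to Row = 6
Column Y: max payoff to Row = 6
Column Z: max payoff to Row = 5
Minimum is 5, achieved by column Z.
Minimax strategy: Z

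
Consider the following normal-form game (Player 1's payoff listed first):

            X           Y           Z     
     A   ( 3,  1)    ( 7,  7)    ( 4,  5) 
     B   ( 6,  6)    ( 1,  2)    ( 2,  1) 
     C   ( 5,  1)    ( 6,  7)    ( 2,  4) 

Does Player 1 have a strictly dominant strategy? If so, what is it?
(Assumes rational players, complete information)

No strictly dominant strategy exists for Player 1

Work:
A strategy strictly dominates another if it gives a strictly higher payoff against every opponent action. Compare each pair of P1's strategies column-by-column:
  A vs B: [3 vs 6, 7 vs 1, 4 vs 2] → A does not strictly dominate B (column X: 3 ≤ 6)
  A vs C: [3 vs 5, 7 vs 6, 4 vs 2] → A does not strictly dominate C (column X: 3 ≤ 5)
  B vs A: [6 vs 3, 1 vs 7, 2 vs 4] → B does not strictly dominate A (column Y: 1 ≤ 7)
  B vs C: [6 vs 5, 1 vs 6, 2 vs 2] → B does not strictly dominate C (column Y: 1 ≤ 6)
  C vs A: [5 vs 3, 6 vs 7, 2 vs 4] → C does not strictly dominate A (column Y: 6 ≤ 7)
  C vs B: [5 vs 6, 6 vs 1, 2 vs 2] → C does not strictly dominate B (column X: 5 ≤ 6)
No single strategy strictly dominates all others → no strictly dominant strategy.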